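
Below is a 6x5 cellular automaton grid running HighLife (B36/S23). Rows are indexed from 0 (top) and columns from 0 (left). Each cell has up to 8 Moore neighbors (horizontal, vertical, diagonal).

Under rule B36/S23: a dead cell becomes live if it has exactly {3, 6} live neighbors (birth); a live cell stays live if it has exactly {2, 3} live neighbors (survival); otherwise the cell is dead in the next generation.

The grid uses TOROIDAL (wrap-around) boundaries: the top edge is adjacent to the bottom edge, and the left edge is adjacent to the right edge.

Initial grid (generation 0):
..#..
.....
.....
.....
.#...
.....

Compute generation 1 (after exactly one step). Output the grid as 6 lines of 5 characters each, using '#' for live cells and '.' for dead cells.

Answer: .....
.....
.....
.....
.....
.....

Derivation:
Simulating step by step:
Generation 0 (given above): 2 live cells
Generation 1: 0 live cells
(generation 1 grid is the final answer)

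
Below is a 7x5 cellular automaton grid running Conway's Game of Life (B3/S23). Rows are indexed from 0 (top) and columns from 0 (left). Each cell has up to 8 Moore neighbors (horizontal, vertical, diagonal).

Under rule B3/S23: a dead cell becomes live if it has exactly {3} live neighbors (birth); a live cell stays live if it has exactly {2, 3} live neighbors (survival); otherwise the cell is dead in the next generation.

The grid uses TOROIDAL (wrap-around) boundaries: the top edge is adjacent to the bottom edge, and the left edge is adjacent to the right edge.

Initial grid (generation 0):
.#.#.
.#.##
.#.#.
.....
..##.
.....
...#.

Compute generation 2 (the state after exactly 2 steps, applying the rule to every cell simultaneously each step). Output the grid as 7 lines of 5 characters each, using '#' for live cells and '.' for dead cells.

Simulating step by step:
Generation 0 (given above): 10 live cells
Generation 1: 12 live cells
#..#.
.#.##
#..##
...#.
.....
..##.
..#..
Generation 2: 13 live cells
(generation 2 grid is the final answer)

Answer: ##.#.
.#...
#....
...#.
..##.
..##.
.##.#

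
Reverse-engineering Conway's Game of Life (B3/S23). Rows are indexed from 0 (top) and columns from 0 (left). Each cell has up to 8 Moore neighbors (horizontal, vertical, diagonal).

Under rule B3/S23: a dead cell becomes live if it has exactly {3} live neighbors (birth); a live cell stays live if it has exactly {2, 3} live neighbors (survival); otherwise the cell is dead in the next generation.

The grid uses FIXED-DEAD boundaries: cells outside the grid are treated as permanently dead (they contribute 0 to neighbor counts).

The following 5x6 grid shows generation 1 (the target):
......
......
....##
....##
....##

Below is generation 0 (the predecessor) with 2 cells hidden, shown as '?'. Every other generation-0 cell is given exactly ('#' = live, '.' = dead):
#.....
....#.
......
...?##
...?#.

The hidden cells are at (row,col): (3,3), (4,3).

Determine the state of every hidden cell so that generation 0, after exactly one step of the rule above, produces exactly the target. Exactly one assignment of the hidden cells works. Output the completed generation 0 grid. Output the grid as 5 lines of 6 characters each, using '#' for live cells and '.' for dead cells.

Hidden generation-0 cells (in order): (3,3), (4,3).
A hidden cell only influences target cells in its own 3x3 neighborhood. Try each of the 2^2 = 4 assignments, step the completed generation 0 forward once under B3/S23, and compare with the target:
  (3,3)=. (4,3)=. -> step reproduces the target at every cell -> ACCEPT
  (3,3)=. (4,3)=# -> step gives (3,3)='#' but target has '.' -> reject
  (3,3)=# (4,3)=. -> step gives (2,3)='#' but target has '.' -> reject
  (3,3)=# (4,3)=# -> step gives (2,3)='#' but target has '.' -> reject
Unique solution: (3,3)=dead, (4,3)=dead.
Check: live-neighbor counts of every cell in the completed generation 0:
010111
110101
000233
000222
000223
Applying B3/S23 to generation 0 with these counts gives:
......
......
....##
....##
....##
which matches the target exactly.

Answer: #.....
....#.
......
....##
....#.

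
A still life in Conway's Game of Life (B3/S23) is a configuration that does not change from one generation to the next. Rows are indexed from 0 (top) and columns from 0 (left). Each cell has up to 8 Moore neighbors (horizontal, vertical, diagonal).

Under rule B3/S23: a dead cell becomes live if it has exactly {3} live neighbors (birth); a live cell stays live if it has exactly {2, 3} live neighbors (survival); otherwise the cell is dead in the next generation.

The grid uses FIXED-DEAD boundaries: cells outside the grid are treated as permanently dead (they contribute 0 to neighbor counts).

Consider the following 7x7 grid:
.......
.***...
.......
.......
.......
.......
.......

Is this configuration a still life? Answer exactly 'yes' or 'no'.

Answer: no

Derivation:
Compute generation 1 and compare to generation 0 (given above):
Generation 1:
..*....
..*....
..*....
.......
.......
.......
.......
Cell (0,2) differs: gen0=0 vs gen1=1 -> NOT a still life.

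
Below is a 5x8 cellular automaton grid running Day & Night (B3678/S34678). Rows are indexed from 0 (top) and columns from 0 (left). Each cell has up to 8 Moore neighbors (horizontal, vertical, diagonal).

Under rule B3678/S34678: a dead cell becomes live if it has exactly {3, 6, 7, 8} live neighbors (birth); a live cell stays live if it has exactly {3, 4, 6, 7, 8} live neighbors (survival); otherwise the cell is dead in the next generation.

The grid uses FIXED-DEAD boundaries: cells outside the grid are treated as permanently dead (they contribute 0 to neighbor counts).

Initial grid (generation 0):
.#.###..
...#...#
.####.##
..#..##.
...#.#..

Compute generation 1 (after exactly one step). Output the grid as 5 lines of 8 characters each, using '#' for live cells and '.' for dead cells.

Simulating step by step:
Generation 0 (given above): 17 live cells
Generation 1: 17 live cells
(generation 1 grid is the final answer)

Answer: ..#.#...
.##.#...
..###.##
.##..###
....#.#.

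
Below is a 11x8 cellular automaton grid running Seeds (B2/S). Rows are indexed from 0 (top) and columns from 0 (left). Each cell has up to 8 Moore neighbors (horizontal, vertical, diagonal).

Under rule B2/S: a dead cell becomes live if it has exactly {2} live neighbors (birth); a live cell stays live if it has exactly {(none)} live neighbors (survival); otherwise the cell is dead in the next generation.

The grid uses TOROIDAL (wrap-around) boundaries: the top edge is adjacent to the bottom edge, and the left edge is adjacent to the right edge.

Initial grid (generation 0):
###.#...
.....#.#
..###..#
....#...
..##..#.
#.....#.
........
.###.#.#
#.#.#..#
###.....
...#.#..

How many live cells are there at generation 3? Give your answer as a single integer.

Answer: 24

Derivation:
Simulating step by step:
Generation 0 (given above): 30 live cells
Generation 1: 18 live cells
.......#
........
#.......
.#....##
.#..#...
.###.#..
...###..
........
.....#..
.....##.
.......#
Generation 2: 20 live cells
#.....#.
#......#
.#....#.
..#..#..
.......#
#.....#.
.#....#.
...#..#.
....#...
....#..#
#....#..
Generation 3: 24 live cells
.....#..
.....#..
..#..#..
##.....#
##...#..
.#...#..
#.#.....
..#.#..#
......##
#..#..#.
.#..#...
Population at generation 3: 24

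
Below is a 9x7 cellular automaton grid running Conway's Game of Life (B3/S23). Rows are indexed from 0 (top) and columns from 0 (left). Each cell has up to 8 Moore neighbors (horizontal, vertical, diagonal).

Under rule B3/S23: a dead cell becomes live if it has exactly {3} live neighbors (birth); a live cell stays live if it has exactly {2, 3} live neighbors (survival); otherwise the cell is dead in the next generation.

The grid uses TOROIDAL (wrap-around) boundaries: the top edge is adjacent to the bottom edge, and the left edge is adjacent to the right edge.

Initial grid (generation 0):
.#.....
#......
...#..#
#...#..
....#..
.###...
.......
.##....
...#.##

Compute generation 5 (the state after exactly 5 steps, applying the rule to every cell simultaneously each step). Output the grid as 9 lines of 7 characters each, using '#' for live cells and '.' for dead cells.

Answer: .......
.......
.......
.......
..##...
.#.#...
...##..
..#....
..#....

Derivation:
Simulating step by step:
Generation 0 (given above): 15 live cells
Generation 1: 17 live cells
#.....#
#......
#.....#
...###.
.##.#..
..##...
...#...
..#....
##.....
Generation 2: 23 live cells
......#
.#.....
#...###
#######
.#...#.
.#..#..
...#...
.##....
##....#
Generation 3: 13 live cells
.#....#
.......
.......
..##...
.......
..#.#..
.#.#...
.##....
.##...#
Generation 4: 8 live cells
.##....
.......
.......
.......
..#....
..##...
.#.#...
...#...
.......
Generation 5: 8 live cells
(generation 5 grid is the final answer)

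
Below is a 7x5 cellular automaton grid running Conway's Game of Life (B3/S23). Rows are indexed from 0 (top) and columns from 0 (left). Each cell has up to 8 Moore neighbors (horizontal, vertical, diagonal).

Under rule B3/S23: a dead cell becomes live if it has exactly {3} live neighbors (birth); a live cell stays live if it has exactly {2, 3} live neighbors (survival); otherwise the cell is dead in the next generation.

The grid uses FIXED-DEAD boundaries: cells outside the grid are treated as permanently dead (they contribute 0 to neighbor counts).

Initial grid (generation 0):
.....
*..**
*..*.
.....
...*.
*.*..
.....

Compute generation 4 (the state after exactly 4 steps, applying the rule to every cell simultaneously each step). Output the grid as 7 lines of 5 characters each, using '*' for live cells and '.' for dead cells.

Answer: .....
...**
...**
.....
.....
.....
.....

Derivation:
Simulating step by step:
Generation 0 (given above): 8 live cells
Generation 1: 4 live cells
.....
...**
...**
.....
.....
.....
.....
Generation 2: 4 live cells
.....
...**
...**
.....
.....
.....
.....
Generation 3: 4 live cells
.....
...**
...**
.....
.....
.....
.....
Generation 4: 4 live cells
(generation 4 grid is the final answer)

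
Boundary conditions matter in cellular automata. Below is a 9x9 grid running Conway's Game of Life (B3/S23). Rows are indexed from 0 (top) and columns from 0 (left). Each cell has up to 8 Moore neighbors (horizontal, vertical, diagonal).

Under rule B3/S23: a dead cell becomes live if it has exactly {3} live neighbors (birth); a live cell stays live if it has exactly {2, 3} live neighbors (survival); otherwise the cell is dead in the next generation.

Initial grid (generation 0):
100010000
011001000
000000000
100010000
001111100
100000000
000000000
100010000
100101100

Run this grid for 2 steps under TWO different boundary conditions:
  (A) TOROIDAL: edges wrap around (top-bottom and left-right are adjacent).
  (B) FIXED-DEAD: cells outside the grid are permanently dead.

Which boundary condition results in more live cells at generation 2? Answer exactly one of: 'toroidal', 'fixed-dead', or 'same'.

Under TOROIDAL boundary, generation 2:
000111001
110100000
000000000
001111000
001000000
001101000
000100000
100011000
110000101
Population = 23

Under FIXED-DEAD boundary, generation 2:
000000000
111000000
000000000
001111000
001000000
001101000
000100000
000011000
000011000
Population = 16

Comparison: toroidal=23, fixed-dead=16 -> toroidal

Answer: toroidal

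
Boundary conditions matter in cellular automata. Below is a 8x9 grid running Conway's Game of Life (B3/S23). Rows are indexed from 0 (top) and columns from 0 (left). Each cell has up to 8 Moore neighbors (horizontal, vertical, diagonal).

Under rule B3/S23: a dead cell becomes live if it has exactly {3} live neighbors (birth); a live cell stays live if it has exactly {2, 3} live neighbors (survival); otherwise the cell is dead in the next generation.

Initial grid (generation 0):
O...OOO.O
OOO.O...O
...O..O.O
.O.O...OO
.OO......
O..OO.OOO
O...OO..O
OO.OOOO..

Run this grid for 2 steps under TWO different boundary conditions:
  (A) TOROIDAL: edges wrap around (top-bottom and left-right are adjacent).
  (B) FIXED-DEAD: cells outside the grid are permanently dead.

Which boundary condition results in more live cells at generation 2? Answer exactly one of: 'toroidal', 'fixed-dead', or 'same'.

Answer: fixed-dead

Derivation:
Under TOROIDAL boundary, generation 2:
.O.O.O...
..O.O....
OO..OO.O.
O..O.O.O.
OO..O.O.O
.OO.O.OO.
.O..O....
..O......
Population = 27

Under FIXED-DEAD boundary, generation 2:
O.OOOOOO.
O.O...O.O
O...OO..O
.O.O.O.OO
O...O.O..
O.O.O.O.O
O...OOO.O
OOO......
Population = 36

Comparison: toroidal=27, fixed-dead=36 -> fixed-dead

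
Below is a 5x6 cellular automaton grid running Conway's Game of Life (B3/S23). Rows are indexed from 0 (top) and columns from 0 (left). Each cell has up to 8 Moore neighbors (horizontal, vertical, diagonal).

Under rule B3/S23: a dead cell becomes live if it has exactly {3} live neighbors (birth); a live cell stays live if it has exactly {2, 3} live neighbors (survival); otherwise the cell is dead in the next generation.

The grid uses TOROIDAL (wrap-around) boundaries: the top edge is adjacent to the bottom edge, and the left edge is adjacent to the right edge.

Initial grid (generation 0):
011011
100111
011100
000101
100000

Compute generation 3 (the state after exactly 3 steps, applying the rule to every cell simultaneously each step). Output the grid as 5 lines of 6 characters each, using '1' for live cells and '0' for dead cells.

Simulating step by step:
Generation 0 (given above): 14 live cells
Generation 1: 11 live cells
011000
000000
010000
110110
111100
Generation 2: 12 live cells
100100
011000
111000
000111
000011
Generation 3: 14 live cells
(generation 3 grid is the final answer)

Answer: 111111
000100
100011
011100
100000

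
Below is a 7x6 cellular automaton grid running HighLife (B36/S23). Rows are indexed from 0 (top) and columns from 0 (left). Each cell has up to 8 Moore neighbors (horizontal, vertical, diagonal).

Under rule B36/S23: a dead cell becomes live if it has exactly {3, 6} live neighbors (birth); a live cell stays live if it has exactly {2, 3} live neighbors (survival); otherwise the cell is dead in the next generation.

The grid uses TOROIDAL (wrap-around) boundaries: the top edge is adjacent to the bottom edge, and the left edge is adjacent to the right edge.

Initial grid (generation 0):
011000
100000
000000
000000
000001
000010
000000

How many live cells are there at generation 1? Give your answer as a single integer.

Answer: 2

Derivation:
Simulating step by step:
Generation 0 (given above): 5 live cells
Generation 1: 2 live cells
010000
010000
000000
000000
000000
000000
000000
Population at generation 1: 2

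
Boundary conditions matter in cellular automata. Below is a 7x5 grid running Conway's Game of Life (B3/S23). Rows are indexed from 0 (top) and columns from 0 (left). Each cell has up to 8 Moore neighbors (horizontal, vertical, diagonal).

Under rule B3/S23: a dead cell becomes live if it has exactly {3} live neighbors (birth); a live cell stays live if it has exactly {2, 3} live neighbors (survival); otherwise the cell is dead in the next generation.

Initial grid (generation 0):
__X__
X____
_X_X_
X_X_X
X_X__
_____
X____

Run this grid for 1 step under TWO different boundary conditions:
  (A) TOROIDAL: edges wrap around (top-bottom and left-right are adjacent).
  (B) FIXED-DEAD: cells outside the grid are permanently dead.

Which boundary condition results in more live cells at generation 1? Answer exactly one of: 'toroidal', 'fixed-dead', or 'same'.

Under TOROIDAL boundary, generation 1:
_X___
_XX__
_XXX_
X_X_X
X__XX
_X___
_____
Population = 13

Under FIXED-DEAD boundary, generation 1:
_____
_XX__
XXXX_
X_X__
___X_
_X___
_____
Population = 10

Comparison: toroidal=13, fixed-dead=10 -> toroidal

Answer: toroidal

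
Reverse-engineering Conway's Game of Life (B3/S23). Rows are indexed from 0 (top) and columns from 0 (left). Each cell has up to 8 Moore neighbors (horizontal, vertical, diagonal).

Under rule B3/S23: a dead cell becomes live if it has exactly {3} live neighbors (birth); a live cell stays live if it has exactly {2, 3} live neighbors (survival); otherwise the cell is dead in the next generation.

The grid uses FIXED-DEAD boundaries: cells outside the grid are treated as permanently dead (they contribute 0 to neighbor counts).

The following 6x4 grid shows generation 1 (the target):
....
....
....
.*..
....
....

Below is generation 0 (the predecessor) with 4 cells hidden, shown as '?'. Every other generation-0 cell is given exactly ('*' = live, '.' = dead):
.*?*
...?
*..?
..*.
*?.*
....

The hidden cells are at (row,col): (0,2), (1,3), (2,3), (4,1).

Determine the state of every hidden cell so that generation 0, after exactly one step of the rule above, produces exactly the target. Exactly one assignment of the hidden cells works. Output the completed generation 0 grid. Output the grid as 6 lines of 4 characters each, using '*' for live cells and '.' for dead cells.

Hidden generation-0 cells (in order): (0,2), (1,3), (2,3), (4,1).
A hidden cell only influences target cells in its own 3x3 neighborhood. Try each of the 2^4 = 16 assignments, step the completed generation 0 forward once under B3/S23, and compare with the target:
  (0,2)=. (1,3)=. (2,3)=. (4,1)=. -> step reproduces the target at every cell -> ACCEPT
  (0,2)=. (1,3)=. (2,3)=. (4,1)=* -> step gives (3,0)='*' but target has '.' -> reject
  (0,2)=. (1,3)=. (2,3)=* (4,1)=. -> step gives (1,2)='*' but target has '.' -> reject
  (0,2)=. (1,3)=. (2,3)=* (4,1)=* -> step gives (1,2)='*' but target has '.' -> reject
  (0,2)=. (1,3)=* (2,3)=. (4,1)=. -> step gives (0,2)='*' but target has '.' -> reject
  (0,2)=. (1,3)=* (2,3)=. (4,1)=* -> step gives (0,2)='*' but target has '.' -> reject
  (0,2)=. (1,3)=* (2,3)=* (4,1)=. -> step gives (0,2)='*' but target has '.' -> reject
  (0,2)=. (1,3)=* (2,3)=* (4,1)=* -> step gives (0,2)='*' but target has '.' -> reject
  (0,2)=* (1,3)=. (2,3)=. (4,1)=. -> step gives (0,2)='*' but target has '.' -> reject
  (0,2)=* (1,3)=. (2,3)=. (4,1)=* -> step gives (0,2)='*' but target has '.' -> reject
  (0,2)=* (1,3)=. (2,3)=* (4,1)=. -> step gives (0,2)='*' but target has '.' -> reject
  (0,2)=* (1,3)=. (2,3)=* (4,1)=* -> step gives (0,2)='*' but target has '.' -> reject
  (0,2)=* (1,3)=* (2,3)=. (4,1)=. -> step gives (0,2)='*' but target has '.' -> reject
  (0,2)=* (1,3)=* (2,3)=. (4,1)=* -> step gives (0,2)='*' but target has '.' -> reject
  (0,2)=* (1,3)=* (2,3)=* (4,1)=. -> step gives (0,2)='*' but target has '.' -> reject
  (0,2)=* (1,3)=* (2,3)=* (4,1)=* -> step gives (0,2)='*' but target has '.' -> reject
Unique solution: (0,2)=dead, (1,3)=dead, (2,3)=dead, (4,1)=dead.
Check: live-neighbor counts of every cell in the completed generation 0:
1020
2221
0211
2312
0221
1111
Applying B3/S23 to generation 0 with these counts gives:
....
....
....
.*..
....
....
which matches the target exactly.

Answer: .*.*
....
*...
..*.
*..*
....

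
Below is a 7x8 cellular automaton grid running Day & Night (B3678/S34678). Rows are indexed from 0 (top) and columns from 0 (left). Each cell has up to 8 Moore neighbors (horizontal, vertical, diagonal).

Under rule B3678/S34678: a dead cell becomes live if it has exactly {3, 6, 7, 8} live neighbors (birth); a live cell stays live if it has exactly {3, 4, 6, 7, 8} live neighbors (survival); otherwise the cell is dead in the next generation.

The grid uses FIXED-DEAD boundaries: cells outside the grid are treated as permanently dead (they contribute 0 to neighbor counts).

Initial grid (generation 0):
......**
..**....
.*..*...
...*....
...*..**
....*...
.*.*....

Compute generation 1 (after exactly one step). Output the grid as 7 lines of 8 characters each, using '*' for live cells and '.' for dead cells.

Simulating step by step:
Generation 0 (given above): 13 live cells
Generation 1: 5 live cells
(generation 1 grid is the final answer)

Answer: ........
........
........
..*.*...
....*...
..**....
........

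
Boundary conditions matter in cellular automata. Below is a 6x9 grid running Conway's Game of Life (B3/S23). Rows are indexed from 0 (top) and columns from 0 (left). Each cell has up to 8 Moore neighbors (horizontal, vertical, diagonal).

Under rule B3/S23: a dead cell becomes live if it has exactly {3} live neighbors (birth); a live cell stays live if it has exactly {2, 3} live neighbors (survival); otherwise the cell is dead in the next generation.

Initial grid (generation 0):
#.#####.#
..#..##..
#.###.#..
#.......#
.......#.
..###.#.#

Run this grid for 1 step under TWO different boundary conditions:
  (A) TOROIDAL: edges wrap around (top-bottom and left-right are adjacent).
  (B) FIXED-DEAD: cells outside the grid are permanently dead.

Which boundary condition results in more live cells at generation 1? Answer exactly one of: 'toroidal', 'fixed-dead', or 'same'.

Answer: toroidal

Derivation:
Under TOROIDAL boundary, generation 1:
#.......#
#.......#
#.###.###
##.#...##
#..#...#.
###...#.#
Population = 24

Under FIXED-DEAD boundary, generation 1:
.####.##.
.........
..###.##.
.#.#...#.
...#...##
...#...#.
Population = 19

Comparison: toroidal=24, fixed-dead=19 -> toroidal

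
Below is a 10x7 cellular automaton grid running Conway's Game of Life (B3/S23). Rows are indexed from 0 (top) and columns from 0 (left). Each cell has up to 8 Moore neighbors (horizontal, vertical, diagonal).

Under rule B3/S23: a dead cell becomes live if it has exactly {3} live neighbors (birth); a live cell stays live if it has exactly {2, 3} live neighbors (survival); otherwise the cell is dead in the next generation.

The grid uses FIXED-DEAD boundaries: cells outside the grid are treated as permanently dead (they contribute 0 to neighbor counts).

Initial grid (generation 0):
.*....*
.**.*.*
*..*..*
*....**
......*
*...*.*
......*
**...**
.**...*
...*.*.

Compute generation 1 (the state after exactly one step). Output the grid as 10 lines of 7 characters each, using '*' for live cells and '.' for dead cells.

Answer: .**..*.
****..*
*.***.*
.....**
......*
......*
**....*
***..**
***.*.*
..*....

Derivation:
Simulating step by step:
Generation 0 (given above): 26 live cells
Generation 1: 31 live cells
(generation 1 grid is the final answer)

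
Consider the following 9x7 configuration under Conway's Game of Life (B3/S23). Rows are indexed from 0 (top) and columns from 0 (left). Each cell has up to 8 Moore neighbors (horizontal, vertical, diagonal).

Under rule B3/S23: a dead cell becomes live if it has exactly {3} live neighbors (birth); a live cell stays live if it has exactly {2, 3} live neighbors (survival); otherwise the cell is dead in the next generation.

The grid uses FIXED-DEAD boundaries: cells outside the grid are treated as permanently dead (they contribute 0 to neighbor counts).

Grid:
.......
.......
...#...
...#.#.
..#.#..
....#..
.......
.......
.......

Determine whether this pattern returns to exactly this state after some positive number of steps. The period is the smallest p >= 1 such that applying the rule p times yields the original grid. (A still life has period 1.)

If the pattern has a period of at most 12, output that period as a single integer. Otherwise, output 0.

Answer: 2

Derivation:
Simulating and comparing each generation to the original:
Gen 0 (original, given above): 6 live cells
Gen 1: 6 live cells, differs from original
Gen 2: 6 live cells, MATCHES original -> period = 2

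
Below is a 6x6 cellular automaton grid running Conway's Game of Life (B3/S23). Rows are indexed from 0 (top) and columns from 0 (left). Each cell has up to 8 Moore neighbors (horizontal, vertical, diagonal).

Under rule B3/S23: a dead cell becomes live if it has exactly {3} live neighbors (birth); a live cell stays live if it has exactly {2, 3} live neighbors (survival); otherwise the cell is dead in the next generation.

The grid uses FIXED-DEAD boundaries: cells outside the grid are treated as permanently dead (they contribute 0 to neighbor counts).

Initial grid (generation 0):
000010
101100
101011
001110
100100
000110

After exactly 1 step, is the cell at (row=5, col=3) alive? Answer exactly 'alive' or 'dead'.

Simulating step by step:
Generation 0 (given above): 15 live cells
Generation 1: 8 live cells
000100
001001
000001
001001
000000
000110

Cell (5,3) at generation 1: 1 -> alive

Answer: alive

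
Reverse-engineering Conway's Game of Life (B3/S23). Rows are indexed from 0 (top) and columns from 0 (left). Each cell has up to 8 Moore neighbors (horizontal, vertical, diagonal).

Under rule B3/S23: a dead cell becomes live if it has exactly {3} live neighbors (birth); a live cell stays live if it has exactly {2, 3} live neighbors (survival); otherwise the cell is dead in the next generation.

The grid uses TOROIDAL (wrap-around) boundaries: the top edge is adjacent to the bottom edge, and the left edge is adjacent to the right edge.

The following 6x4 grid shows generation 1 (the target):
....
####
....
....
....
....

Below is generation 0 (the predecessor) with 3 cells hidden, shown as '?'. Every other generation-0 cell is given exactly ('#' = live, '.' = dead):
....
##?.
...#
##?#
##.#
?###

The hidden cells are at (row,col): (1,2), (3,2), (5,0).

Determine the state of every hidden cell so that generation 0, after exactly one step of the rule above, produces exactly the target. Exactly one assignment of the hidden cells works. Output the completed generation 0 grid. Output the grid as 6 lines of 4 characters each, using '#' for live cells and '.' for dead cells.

Hidden generation-0 cells (in order): (1,2), (3,2), (5,0).
A hidden cell only influences target cells in its own 3x3 neighborhood. Try each of the 2^3 = 8 assignments, step the completed generation 0 forward once under B3/S23, and compare with the target:
  (1,2)=. (3,2)=. (5,0)=. -> step gives (0,3)='#' but target has '.' -> reject
  (1,2)=. (3,2)=. (5,0)=# -> step gives (1,1)='.' but target has '#' -> reject
  (1,2)=. (3,2)=# (5,0)=. -> step gives (0,3)='#' but target has '.' -> reject
  (1,2)=. (3,2)=# (5,0)=# -> step gives (1,1)='.' but target has '#' -> reject
  (1,2)=# (3,2)=. (5,0)=. -> step gives (3,1)='#' but target has '.' -> reject
  (1,2)=# (3,2)=. (5,0)=# -> step gives (3,1)='#' but target has '.' -> reject
  (1,2)=# (3,2)=# (5,0)=. -> step gives (5,1)='#' but target has '.' -> reject
  (1,2)=# (3,2)=# (5,0)=# -> step reproduces the target at every cell -> ACCEPT
Unique solution: (1,2)=live, (3,2)=live, (5,0)=live.
Check: live-neighbor counts of every cell in the completed generation 0:
5655
2223
6665
6455
8787
5444
Applying B3/S23 to generation 0 with these counts gives:
....
####
....
....
....
....
which matches the target exactly.

Answer: ....
###.
...#
####
##.#
####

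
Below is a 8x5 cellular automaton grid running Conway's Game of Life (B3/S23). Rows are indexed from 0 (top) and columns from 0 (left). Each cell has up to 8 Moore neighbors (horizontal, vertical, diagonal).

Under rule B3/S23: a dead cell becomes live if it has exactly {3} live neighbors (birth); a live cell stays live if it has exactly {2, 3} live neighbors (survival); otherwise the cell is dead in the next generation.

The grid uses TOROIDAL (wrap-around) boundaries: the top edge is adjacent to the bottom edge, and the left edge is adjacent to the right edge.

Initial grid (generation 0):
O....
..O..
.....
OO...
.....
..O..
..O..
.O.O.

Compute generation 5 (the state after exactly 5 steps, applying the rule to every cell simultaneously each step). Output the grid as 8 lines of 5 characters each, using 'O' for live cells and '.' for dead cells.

Answer: O.O.O
.OO..
.....
.....
.....
.O...
O.O.O
O.O.O

Derivation:
Simulating step by step:
Generation 0 (given above): 8 live cells
Generation 1: 9 live cells
.OO..
.....
.O...
.....
.O...
.....
.OOO.
.OO..
Generation 2: 8 live cells
.OO..
.OO..
.....
.....
.....
.O...
.O.O.
O....
Generation 3: 9 live cells
O.O..
.OO..
.....
.....
.....
..O..
OOO..
O....
Generation 4: 10 live cells
O.O..
.OO..
.....
.....
.....
..O..
O.O..
O.O.O
Generation 5: 12 live cells
(generation 5 grid is the final answer)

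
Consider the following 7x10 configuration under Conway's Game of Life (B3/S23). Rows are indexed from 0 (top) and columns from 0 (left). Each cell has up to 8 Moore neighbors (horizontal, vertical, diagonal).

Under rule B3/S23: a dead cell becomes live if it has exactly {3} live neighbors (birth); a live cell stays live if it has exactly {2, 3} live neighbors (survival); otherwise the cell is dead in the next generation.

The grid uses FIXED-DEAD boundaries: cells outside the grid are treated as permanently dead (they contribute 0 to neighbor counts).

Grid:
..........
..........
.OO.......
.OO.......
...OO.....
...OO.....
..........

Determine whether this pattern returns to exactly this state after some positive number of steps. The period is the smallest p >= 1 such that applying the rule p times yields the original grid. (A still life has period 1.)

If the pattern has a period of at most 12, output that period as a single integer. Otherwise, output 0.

Answer: 2

Derivation:
Simulating and comparing each generation to the original:
Gen 0 (original, given above): 8 live cells
Gen 1: 6 live cells, differs from original
Gen 2: 8 live cells, MATCHES original -> period = 2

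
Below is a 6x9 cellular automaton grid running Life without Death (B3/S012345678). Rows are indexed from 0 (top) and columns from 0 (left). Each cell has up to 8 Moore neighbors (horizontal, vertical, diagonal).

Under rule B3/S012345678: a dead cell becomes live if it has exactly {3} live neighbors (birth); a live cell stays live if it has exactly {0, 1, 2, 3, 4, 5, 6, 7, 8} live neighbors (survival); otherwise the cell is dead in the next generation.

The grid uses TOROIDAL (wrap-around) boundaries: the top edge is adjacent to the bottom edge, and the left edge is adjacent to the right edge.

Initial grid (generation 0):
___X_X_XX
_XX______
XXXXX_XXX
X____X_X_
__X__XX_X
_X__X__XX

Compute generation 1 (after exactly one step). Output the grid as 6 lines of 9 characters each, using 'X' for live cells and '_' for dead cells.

Answer: _X_XXXXXX
_XX__X___
XXXXXXXXX
X____X_X_
_XX_XXX_X
_XXXX__XX

Derivation:
Simulating step by step:
Generation 0 (given above): 25 live cells
Generation 1: 34 live cells
(generation 1 grid is the final answer)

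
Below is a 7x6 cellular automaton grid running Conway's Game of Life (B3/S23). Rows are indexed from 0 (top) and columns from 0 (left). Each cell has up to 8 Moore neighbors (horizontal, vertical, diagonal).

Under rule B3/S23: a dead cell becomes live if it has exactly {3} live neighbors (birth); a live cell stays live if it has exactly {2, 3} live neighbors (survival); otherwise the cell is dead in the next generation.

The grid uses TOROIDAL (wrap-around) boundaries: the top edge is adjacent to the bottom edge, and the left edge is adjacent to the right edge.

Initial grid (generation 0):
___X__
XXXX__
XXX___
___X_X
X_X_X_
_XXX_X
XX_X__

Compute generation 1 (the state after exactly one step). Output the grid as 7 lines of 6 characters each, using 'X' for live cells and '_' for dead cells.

Answer: ___XX_
X__X__
____XX
___XXX
X_____
_____X
XX_X__

Derivation:
Simulating step by step:
Generation 0 (given above): 20 live cells
Generation 1: 14 live cells
(generation 1 grid is the final answer)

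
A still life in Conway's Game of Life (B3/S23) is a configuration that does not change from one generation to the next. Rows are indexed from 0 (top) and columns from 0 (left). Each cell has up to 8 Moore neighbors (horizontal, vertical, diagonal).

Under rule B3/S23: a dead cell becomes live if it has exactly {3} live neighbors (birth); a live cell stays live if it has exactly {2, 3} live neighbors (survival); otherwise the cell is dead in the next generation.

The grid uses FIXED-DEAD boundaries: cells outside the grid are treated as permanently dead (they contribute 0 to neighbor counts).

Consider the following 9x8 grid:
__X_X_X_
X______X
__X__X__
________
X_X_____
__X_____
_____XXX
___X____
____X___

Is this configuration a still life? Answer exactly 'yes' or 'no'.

Compute generation 1 and compare to generation 0 (given above):
Generation 1:
________
_X_X_XX_
________
_X______
_X______
_X____X_
______X_
____XXX_
________
Cell (0,2) differs: gen0=1 vs gen1=0 -> NOT a still life.

Answer: no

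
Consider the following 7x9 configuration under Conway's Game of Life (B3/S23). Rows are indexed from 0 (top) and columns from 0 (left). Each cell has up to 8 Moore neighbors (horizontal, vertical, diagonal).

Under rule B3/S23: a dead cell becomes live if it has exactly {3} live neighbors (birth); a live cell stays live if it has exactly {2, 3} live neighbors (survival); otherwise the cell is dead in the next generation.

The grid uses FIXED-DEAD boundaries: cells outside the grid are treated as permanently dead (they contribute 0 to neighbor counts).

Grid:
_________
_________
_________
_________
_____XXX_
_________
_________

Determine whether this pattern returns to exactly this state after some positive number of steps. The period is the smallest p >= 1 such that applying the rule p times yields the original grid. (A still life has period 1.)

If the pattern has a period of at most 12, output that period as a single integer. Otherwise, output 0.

Answer: 2

Derivation:
Simulating and comparing each generation to the original:
Gen 0 (original, given above): 3 live cells
Gen 1: 3 live cells, differs from original
Gen 2: 3 live cells, MATCHES original -> period = 2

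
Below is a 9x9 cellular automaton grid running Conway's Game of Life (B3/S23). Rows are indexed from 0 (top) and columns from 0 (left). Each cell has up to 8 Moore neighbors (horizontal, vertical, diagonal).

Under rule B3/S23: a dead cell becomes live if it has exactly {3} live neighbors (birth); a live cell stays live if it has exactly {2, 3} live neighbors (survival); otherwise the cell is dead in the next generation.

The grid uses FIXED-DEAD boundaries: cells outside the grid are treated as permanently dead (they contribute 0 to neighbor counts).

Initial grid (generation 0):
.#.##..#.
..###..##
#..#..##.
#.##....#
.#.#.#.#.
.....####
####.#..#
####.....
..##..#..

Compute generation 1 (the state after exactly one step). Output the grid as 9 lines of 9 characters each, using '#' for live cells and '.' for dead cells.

Simulating step by step:
Generation 0 (given above): 38 live cells
Generation 1: 23 live cells
(generation 1 grid is the final answer)

Answer: ....#..##
.#...#..#
......#..
#..#....#
.#.#.#...
#..#.#..#
#..#.#..#
#........
...#.....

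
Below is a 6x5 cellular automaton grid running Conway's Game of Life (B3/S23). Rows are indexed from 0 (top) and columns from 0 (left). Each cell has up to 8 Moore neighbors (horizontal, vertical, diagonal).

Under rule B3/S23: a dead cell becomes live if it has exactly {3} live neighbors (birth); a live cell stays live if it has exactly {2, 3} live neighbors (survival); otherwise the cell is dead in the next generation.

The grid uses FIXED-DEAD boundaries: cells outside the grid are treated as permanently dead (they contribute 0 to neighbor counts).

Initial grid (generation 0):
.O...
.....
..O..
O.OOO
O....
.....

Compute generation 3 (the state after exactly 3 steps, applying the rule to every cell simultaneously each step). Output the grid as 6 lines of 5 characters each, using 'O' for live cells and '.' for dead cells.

Simulating step by step:
Generation 0 (given above): 7 live cells
Generation 1: 6 live cells
.....
.....
.OO..
..OO.
.O.O.
.....
Generation 2: 5 live cells
.....
.....
.OOO.
...O.
...O.
.....
Generation 3: 5 live cells
(generation 3 grid is the final answer)

Answer: .....
..O..
..OO.
...OO
.....
.....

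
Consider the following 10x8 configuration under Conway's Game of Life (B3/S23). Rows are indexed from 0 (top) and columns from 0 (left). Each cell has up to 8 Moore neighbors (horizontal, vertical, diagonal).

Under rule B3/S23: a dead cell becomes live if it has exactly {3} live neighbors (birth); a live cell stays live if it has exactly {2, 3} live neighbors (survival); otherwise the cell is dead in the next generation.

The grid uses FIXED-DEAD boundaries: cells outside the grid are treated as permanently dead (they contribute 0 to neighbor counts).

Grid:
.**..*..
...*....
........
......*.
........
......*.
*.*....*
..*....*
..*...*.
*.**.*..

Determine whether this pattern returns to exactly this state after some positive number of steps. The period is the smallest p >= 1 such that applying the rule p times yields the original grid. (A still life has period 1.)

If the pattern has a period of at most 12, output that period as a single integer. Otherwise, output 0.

Simulating and comparing each generation to the original:
Gen 0 (original, given above): 17 live cells
Gen 1: 14 live cells, differs from original
Gen 2: 12 live cells, differs from original
Gen 3: 11 live cells, differs from original
Gen 4: 10 live cells, differs from original
Gen 5: 13 live cells, differs from original
Gen 6: 13 live cells, differs from original
Gen 7: 14 live cells, differs from original
Gen 8: 16 live cells, differs from original
Gen 9: 18 live cells, differs from original
Gen 10: 21 live cells, differs from original
Gen 11: 17 live cells, differs from original
Gen 12: 22 live cells, differs from original
No period found within 12 steps.

Answer: 0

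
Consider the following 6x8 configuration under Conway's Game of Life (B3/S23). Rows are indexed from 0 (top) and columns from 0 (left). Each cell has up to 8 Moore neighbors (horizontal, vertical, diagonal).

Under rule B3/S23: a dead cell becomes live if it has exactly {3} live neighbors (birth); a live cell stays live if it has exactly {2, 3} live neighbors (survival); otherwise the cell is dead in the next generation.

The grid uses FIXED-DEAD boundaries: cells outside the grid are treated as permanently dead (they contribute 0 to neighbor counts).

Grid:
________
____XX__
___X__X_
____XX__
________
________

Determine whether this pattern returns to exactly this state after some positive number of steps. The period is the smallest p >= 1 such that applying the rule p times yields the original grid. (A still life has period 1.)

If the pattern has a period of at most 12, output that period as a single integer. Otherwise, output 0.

Answer: 1

Derivation:
Simulating and comparing each generation to the original:
Gen 0 (original, given above): 6 live cells
Gen 1: 6 live cells, MATCHES original -> period = 1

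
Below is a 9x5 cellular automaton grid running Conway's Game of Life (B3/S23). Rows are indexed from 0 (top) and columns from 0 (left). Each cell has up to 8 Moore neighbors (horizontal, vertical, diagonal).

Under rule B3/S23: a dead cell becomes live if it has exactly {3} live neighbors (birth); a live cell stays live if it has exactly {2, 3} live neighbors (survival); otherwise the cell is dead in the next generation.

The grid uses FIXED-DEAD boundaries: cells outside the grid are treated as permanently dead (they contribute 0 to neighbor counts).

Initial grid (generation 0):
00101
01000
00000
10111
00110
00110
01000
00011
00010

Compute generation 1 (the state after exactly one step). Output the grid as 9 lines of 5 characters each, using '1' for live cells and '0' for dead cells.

Answer: 00000
00000
01110
01101
00000
01010
00001
00111
00011

Derivation:
Simulating step by step:
Generation 0 (given above): 15 live cells
Generation 1: 14 live cells
(generation 1 grid is the final answer)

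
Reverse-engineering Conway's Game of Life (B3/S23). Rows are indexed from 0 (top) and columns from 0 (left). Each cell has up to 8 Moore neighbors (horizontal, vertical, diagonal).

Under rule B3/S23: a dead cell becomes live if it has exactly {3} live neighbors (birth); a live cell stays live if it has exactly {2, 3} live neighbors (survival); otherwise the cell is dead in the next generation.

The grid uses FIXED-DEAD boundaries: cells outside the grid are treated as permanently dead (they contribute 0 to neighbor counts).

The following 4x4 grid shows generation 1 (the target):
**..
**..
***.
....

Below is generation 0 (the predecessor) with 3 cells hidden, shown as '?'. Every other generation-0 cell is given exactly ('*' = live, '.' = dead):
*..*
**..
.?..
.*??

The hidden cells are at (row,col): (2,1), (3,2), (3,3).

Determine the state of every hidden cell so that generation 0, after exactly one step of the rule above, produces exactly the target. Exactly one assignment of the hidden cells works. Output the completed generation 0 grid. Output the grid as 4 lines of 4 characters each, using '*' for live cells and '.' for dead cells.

Answer: *..*
**..
....
.*.*

Derivation:
Hidden generation-0 cells (in order): (2,1), (3,2), (3,3).
A hidden cell only influences target cells in its own 3x3 neighborhood. Try each of the 2^3 = 8 assignments, step the completed generation 0 forward once under B3/S23, and compare with the target:
  (2,1)=. (3,2)=. (3,3)=. -> step gives (2,2)='.' but target has '*' -> reject
  (2,1)=. (3,2)=. (3,3)=* -> step reproduces the target at every cell -> ACCEPT
  (2,1)=. (3,2)=* (3,3)=. -> step gives (2,1)='.' but target has '*' -> reject
  (2,1)=. (3,2)=* (3,3)=* -> step gives (2,1)='.' but target has '*' -> reject
  (2,1)=* (3,2)=. (3,3)=. -> step gives (1,2)='*' but target has '.' -> reject
  (2,1)=* (3,2)=. (3,3)=* -> step gives (1,2)='*' but target has '.' -> reject
  (2,1)=* (3,2)=* (3,3)=. -> step gives (1,2)='*' but target has '.' -> reject
  (2,1)=* (3,2)=* (3,3)=* -> step gives (1,2)='*' but target has '.' -> reject
Unique solution: (2,1)=dead, (3,2)=dead, (3,3)=live.
Check: live-neighbor counts of every cell in the completed generation 0:
2320
2221
3331
1020
Applying B3/S23 to generation 0 with these counts gives:
**..
**..
***.
....
which matches the target exactly.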